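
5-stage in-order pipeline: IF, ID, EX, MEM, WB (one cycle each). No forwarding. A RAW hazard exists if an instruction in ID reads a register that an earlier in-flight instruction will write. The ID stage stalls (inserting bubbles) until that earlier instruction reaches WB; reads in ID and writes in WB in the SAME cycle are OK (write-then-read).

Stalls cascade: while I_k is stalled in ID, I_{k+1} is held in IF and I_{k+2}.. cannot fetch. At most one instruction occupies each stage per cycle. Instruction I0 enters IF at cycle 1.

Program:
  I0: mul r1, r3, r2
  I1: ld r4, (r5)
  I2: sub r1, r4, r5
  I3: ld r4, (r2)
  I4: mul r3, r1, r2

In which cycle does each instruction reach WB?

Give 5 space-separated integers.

Answer: 5 6 9 10 12

Derivation:
I0 mul r1 <- r3,r2: IF@1 ID@2 stall=0 (-) EX@3 MEM@4 WB@5
I1 ld r4 <- r5: IF@2 ID@3 stall=0 (-) EX@4 MEM@5 WB@6
I2 sub r1 <- r4,r5: IF@3 ID@4 stall=2 (RAW on I1.r4 (WB@6)) EX@7 MEM@8 WB@9
I3 ld r4 <- r2: IF@4 ID@7 stall=0 (-) EX@8 MEM@9 WB@10
I4 mul r3 <- r1,r2: IF@7 ID@8 stall=1 (RAW on I2.r1 (WB@9)) EX@10 MEM@11 WB@12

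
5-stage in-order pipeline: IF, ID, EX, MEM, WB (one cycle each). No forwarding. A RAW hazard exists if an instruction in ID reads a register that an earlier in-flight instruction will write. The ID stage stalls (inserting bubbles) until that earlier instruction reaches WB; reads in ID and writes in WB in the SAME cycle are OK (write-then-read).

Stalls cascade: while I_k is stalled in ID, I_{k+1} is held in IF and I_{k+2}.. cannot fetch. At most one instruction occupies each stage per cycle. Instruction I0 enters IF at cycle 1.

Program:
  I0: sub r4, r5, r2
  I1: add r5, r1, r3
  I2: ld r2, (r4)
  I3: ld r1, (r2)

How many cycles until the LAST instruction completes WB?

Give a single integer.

Answer: 11

Derivation:
I0 sub r4 <- r5,r2: IF@1 ID@2 stall=0 (-) EX@3 MEM@4 WB@5
I1 add r5 <- r1,r3: IF@2 ID@3 stall=0 (-) EX@4 MEM@5 WB@6
I2 ld r2 <- r4: IF@3 ID@4 stall=1 (RAW on I0.r4 (WB@5)) EX@6 MEM@7 WB@8
I3 ld r1 <- r2: IF@4 ID@6 stall=2 (RAW on I2.r2 (WB@8)) EX@9 MEM@10 WB@11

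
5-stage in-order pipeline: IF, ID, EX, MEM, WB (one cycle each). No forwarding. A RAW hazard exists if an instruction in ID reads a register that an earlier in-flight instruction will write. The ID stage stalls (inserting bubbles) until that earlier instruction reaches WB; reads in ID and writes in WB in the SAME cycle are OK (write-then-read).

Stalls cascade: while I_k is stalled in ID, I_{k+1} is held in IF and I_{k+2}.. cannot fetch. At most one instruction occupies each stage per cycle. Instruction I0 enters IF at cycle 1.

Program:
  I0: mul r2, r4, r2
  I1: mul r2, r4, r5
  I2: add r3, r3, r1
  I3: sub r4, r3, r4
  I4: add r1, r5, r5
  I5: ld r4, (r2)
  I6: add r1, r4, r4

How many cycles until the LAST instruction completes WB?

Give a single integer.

Answer: 15

Derivation:
I0 mul r2 <- r4,r2: IF@1 ID@2 stall=0 (-) EX@3 MEM@4 WB@5
I1 mul r2 <- r4,r5: IF@2 ID@3 stall=0 (-) EX@4 MEM@5 WB@6
I2 add r3 <- r3,r1: IF@3 ID@4 stall=0 (-) EX@5 MEM@6 WB@7
I3 sub r4 <- r3,r4: IF@4 ID@5 stall=2 (RAW on I2.r3 (WB@7)) EX@8 MEM@9 WB@10
I4 add r1 <- r5,r5: IF@5 ID@8 stall=0 (-) EX@9 MEM@10 WB@11
I5 ld r4 <- r2: IF@8 ID@9 stall=0 (-) EX@10 MEM@11 WB@12
I6 add r1 <- r4,r4: IF@9 ID@10 stall=2 (RAW on I5.r4 (WB@12)) EX@13 MEM@14 WB@15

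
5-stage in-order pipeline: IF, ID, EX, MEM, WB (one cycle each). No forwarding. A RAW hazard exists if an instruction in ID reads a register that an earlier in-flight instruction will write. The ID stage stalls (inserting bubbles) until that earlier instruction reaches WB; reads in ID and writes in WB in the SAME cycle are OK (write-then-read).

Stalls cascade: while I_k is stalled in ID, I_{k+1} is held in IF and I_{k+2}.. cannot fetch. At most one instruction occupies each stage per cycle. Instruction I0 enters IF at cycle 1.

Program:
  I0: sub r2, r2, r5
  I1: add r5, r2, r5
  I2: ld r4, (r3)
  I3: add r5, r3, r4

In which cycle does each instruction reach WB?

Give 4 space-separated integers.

Answer: 5 8 9 12

Derivation:
I0 sub r2 <- r2,r5: IF@1 ID@2 stall=0 (-) EX@3 MEM@4 WB@5
I1 add r5 <- r2,r5: IF@2 ID@3 stall=2 (RAW on I0.r2 (WB@5)) EX@6 MEM@7 WB@8
I2 ld r4 <- r3: IF@3 ID@6 stall=0 (-) EX@7 MEM@8 WB@9
I3 add r5 <- r3,r4: IF@6 ID@7 stall=2 (RAW on I2.r4 (WB@9)) EX@10 MEM@11 WB@12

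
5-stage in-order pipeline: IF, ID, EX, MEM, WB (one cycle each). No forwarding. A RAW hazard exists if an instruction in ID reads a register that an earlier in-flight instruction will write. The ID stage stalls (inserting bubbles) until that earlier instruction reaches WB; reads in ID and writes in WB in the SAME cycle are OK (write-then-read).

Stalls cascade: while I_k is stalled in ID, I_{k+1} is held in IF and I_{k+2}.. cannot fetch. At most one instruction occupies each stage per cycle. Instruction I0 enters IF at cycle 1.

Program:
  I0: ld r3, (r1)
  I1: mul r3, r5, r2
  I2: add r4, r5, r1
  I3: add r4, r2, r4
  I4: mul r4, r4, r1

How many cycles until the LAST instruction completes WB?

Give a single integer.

I0 ld r3 <- r1: IF@1 ID@2 stall=0 (-) EX@3 MEM@4 WB@5
I1 mul r3 <- r5,r2: IF@2 ID@3 stall=0 (-) EX@4 MEM@5 WB@6
I2 add r4 <- r5,r1: IF@3 ID@4 stall=0 (-) EX@5 MEM@6 WB@7
I3 add r4 <- r2,r4: IF@4 ID@5 stall=2 (RAW on I2.r4 (WB@7)) EX@8 MEM@9 WB@10
I4 mul r4 <- r4,r1: IF@5 ID@8 stall=2 (RAW on I3.r4 (WB@10)) EX@11 MEM@12 WB@13

Answer: 13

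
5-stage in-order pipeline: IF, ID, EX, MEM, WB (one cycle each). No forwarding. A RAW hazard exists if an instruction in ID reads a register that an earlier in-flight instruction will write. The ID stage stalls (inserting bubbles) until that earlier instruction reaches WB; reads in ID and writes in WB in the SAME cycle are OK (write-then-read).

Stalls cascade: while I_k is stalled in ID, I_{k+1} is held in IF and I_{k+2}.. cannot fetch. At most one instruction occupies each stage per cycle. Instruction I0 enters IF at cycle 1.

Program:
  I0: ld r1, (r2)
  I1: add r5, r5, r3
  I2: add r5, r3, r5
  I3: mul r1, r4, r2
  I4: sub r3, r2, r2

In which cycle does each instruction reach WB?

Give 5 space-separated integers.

I0 ld r1 <- r2: IF@1 ID@2 stall=0 (-) EX@3 MEM@4 WB@5
I1 add r5 <- r5,r3: IF@2 ID@3 stall=0 (-) EX@4 MEM@5 WB@6
I2 add r5 <- r3,r5: IF@3 ID@4 stall=2 (RAW on I1.r5 (WB@6)) EX@7 MEM@8 WB@9
I3 mul r1 <- r4,r2: IF@4 ID@7 stall=0 (-) EX@8 MEM@9 WB@10
I4 sub r3 <- r2,r2: IF@7 ID@8 stall=0 (-) EX@9 MEM@10 WB@11

Answer: 5 6 9 10 11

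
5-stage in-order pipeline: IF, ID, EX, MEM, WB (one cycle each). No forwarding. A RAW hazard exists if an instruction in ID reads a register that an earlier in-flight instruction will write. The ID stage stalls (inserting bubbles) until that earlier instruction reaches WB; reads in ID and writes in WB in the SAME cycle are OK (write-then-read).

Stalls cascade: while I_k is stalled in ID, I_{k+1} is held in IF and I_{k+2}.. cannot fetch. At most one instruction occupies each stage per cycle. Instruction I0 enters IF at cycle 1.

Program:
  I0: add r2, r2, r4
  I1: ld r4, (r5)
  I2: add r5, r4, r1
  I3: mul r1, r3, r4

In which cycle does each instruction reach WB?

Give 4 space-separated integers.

I0 add r2 <- r2,r4: IF@1 ID@2 stall=0 (-) EX@3 MEM@4 WB@5
I1 ld r4 <- r5: IF@2 ID@3 stall=0 (-) EX@4 MEM@5 WB@6
I2 add r5 <- r4,r1: IF@3 ID@4 stall=2 (RAW on I1.r4 (WB@6)) EX@7 MEM@8 WB@9
I3 mul r1 <- r3,r4: IF@4 ID@7 stall=0 (-) EX@8 MEM@9 WB@10

Answer: 5 6 9 10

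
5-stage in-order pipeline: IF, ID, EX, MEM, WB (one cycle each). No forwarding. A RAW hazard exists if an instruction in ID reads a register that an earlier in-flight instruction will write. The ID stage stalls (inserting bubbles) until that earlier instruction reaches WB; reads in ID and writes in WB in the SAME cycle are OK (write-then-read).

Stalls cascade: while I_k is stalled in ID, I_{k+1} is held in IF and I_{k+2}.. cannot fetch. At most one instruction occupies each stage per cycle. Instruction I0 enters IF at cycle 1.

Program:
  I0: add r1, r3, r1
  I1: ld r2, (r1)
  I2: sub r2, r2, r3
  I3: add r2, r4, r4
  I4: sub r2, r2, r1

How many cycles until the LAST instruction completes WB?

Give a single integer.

I0 add r1 <- r3,r1: IF@1 ID@2 stall=0 (-) EX@3 MEM@4 WB@5
I1 ld r2 <- r1: IF@2 ID@3 stall=2 (RAW on I0.r1 (WB@5)) EX@6 MEM@7 WB@8
I2 sub r2 <- r2,r3: IF@3 ID@6 stall=2 (RAW on I1.r2 (WB@8)) EX@9 MEM@10 WB@11
I3 add r2 <- r4,r4: IF@6 ID@9 stall=0 (-) EX@10 MEM@11 WB@12
I4 sub r2 <- r2,r1: IF@9 ID@10 stall=2 (RAW on I3.r2 (WB@12)) EX@13 MEM@14 WB@15

Answer: 15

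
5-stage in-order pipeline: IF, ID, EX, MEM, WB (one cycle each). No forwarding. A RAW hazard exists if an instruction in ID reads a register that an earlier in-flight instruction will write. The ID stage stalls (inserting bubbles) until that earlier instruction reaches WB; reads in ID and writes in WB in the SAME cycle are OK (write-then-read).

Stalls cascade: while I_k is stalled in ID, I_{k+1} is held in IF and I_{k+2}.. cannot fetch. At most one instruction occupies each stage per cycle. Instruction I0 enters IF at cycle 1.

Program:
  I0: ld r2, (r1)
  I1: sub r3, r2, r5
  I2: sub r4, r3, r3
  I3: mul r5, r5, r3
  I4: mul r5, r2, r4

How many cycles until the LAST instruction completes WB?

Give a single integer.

I0 ld r2 <- r1: IF@1 ID@2 stall=0 (-) EX@3 MEM@4 WB@5
I1 sub r3 <- r2,r5: IF@2 ID@3 stall=2 (RAW on I0.r2 (WB@5)) EX@6 MEM@7 WB@8
I2 sub r4 <- r3,r3: IF@3 ID@6 stall=2 (RAW on I1.r3 (WB@8)) EX@9 MEM@10 WB@11
I3 mul r5 <- r5,r3: IF@6 ID@9 stall=0 (-) EX@10 MEM@11 WB@12
I4 mul r5 <- r2,r4: IF@9 ID@10 stall=1 (RAW on I2.r4 (WB@11)) EX@12 MEM@13 WB@14

Answer: 14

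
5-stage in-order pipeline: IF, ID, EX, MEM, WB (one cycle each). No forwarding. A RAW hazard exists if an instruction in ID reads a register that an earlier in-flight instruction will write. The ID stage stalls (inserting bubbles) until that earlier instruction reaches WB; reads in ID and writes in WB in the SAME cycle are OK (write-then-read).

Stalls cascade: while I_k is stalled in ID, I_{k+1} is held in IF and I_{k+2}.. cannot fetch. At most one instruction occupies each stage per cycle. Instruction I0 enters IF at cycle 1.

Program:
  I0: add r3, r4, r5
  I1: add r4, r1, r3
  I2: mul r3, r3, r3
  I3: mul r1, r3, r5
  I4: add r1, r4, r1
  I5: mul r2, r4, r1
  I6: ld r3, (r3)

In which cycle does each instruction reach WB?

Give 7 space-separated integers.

Answer: 5 8 9 12 15 18 19

Derivation:
I0 add r3 <- r4,r5: IF@1 ID@2 stall=0 (-) EX@3 MEM@4 WB@5
I1 add r4 <- r1,r3: IF@2 ID@3 stall=2 (RAW on I0.r3 (WB@5)) EX@6 MEM@7 WB@8
I2 mul r3 <- r3,r3: IF@3 ID@6 stall=0 (-) EX@7 MEM@8 WB@9
I3 mul r1 <- r3,r5: IF@6 ID@7 stall=2 (RAW on I2.r3 (WB@9)) EX@10 MEM@11 WB@12
I4 add r1 <- r4,r1: IF@7 ID@10 stall=2 (RAW on I3.r1 (WB@12)) EX@13 MEM@14 WB@15
I5 mul r2 <- r4,r1: IF@10 ID@13 stall=2 (RAW on I4.r1 (WB@15)) EX@16 MEM@17 WB@18
I6 ld r3 <- r3: IF@13 ID@16 stall=0 (-) EX@17 MEM@18 WB@19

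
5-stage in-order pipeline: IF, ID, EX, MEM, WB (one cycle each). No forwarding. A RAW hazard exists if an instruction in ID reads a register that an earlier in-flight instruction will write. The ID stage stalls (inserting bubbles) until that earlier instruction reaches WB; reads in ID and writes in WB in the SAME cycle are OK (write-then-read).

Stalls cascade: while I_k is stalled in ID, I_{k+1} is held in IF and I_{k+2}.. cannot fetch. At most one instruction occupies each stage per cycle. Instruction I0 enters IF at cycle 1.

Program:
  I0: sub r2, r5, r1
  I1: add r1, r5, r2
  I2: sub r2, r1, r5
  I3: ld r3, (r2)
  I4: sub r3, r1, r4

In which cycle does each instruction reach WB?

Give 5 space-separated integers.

I0 sub r2 <- r5,r1: IF@1 ID@2 stall=0 (-) EX@3 MEM@4 WB@5
I1 add r1 <- r5,r2: IF@2 ID@3 stall=2 (RAW on I0.r2 (WB@5)) EX@6 MEM@7 WB@8
I2 sub r2 <- r1,r5: IF@3 ID@6 stall=2 (RAW on I1.r1 (WB@8)) EX@9 MEM@10 WB@11
I3 ld r3 <- r2: IF@6 ID@9 stall=2 (RAW on I2.r2 (WB@11)) EX@12 MEM@13 WB@14
I4 sub r3 <- r1,r4: IF@9 ID@12 stall=0 (-) EX@13 MEM@14 WB@15

Answer: 5 8 11 14 15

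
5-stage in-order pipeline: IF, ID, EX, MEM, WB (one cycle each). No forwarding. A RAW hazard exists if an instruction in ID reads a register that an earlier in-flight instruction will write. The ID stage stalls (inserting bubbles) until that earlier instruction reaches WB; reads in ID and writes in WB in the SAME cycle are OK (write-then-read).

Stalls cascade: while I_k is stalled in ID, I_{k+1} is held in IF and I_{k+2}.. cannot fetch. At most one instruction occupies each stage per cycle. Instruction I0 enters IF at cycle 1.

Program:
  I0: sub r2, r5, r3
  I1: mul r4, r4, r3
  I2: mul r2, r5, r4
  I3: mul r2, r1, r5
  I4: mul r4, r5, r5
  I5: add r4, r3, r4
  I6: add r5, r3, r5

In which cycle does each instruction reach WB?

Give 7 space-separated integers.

I0 sub r2 <- r5,r3: IF@1 ID@2 stall=0 (-) EX@3 MEM@4 WB@5
I1 mul r4 <- r4,r3: IF@2 ID@3 stall=0 (-) EX@4 MEM@5 WB@6
I2 mul r2 <- r5,r4: IF@3 ID@4 stall=2 (RAW on I1.r4 (WB@6)) EX@7 MEM@8 WB@9
I3 mul r2 <- r1,r5: IF@4 ID@7 stall=0 (-) EX@8 MEM@9 WB@10
I4 mul r4 <- r5,r5: IF@7 ID@8 stall=0 (-) EX@9 MEM@10 WB@11
I5 add r4 <- r3,r4: IF@8 ID@9 stall=2 (RAW on I4.r4 (WB@11)) EX@12 MEM@13 WB@14
I6 add r5 <- r3,r5: IF@9 ID@12 stall=0 (-) EX@13 MEM@14 WB@15

Answer: 5 6 9 10 11 14 15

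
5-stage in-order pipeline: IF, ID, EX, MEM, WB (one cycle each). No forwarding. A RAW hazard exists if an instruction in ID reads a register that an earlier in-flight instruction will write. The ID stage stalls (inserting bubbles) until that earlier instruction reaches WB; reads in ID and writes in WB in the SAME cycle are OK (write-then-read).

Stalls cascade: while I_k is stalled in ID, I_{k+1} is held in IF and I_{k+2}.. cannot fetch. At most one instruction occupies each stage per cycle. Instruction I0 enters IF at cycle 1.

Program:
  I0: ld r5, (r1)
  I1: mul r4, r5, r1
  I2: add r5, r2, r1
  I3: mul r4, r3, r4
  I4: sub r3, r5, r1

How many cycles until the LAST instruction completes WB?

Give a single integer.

Answer: 12

Derivation:
I0 ld r5 <- r1: IF@1 ID@2 stall=0 (-) EX@3 MEM@4 WB@5
I1 mul r4 <- r5,r1: IF@2 ID@3 stall=2 (RAW on I0.r5 (WB@5)) EX@6 MEM@7 WB@8
I2 add r5 <- r2,r1: IF@3 ID@6 stall=0 (-) EX@7 MEM@8 WB@9
I3 mul r4 <- r3,r4: IF@6 ID@7 stall=1 (RAW on I1.r4 (WB@8)) EX@9 MEM@10 WB@11
I4 sub r3 <- r5,r1: IF@7 ID@9 stall=0 (-) EX@10 MEM@11 WB@12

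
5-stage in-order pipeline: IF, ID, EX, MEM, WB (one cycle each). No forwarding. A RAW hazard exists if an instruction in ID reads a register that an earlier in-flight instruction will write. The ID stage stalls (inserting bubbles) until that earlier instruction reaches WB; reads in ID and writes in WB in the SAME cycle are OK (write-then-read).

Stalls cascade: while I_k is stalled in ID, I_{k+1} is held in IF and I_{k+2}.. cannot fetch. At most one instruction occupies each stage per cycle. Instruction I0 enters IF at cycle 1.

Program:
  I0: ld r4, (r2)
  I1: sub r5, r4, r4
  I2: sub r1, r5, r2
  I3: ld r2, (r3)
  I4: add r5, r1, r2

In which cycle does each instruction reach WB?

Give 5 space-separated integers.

I0 ld r4 <- r2: IF@1 ID@2 stall=0 (-) EX@3 MEM@4 WB@5
I1 sub r5 <- r4,r4: IF@2 ID@3 stall=2 (RAW on I0.r4 (WB@5)) EX@6 MEM@7 WB@8
I2 sub r1 <- r5,r2: IF@3 ID@6 stall=2 (RAW on I1.r5 (WB@8)) EX@9 MEM@10 WB@11
I3 ld r2 <- r3: IF@6 ID@9 stall=0 (-) EX@10 MEM@11 WB@12
I4 add r5 <- r1,r2: IF@9 ID@10 stall=2 (RAW on I3.r2 (WB@12)) EX@13 MEM@14 WB@15

Answer: 5 8 11 12 15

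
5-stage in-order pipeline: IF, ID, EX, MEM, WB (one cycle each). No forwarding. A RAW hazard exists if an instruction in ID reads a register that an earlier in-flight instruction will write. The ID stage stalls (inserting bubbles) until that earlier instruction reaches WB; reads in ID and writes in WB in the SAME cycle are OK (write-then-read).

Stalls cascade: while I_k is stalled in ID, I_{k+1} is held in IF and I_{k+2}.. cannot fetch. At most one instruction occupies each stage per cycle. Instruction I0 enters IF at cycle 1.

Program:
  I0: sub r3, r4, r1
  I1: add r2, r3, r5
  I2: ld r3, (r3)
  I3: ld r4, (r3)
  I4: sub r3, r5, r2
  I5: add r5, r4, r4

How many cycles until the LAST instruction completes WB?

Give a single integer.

Answer: 15

Derivation:
I0 sub r3 <- r4,r1: IF@1 ID@2 stall=0 (-) EX@3 MEM@4 WB@5
I1 add r2 <- r3,r5: IF@2 ID@3 stall=2 (RAW on I0.r3 (WB@5)) EX@6 MEM@7 WB@8
I2 ld r3 <- r3: IF@3 ID@6 stall=0 (-) EX@7 MEM@8 WB@9
I3 ld r4 <- r3: IF@6 ID@7 stall=2 (RAW on I2.r3 (WB@9)) EX@10 MEM@11 WB@12
I4 sub r3 <- r5,r2: IF@7 ID@10 stall=0 (-) EX@11 MEM@12 WB@13
I5 add r5 <- r4,r4: IF@10 ID@11 stall=1 (RAW on I3.r4 (WB@12)) EX@13 MEM@14 WB@15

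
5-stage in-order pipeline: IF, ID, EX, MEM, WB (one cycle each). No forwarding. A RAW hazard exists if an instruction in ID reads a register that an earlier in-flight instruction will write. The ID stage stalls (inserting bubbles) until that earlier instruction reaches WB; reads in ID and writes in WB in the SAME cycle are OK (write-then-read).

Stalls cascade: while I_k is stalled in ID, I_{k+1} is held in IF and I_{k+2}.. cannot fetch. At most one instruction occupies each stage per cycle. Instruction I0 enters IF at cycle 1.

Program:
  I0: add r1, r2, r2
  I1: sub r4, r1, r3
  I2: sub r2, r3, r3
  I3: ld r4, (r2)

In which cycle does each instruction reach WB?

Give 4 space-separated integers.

Answer: 5 8 9 12

Derivation:
I0 add r1 <- r2,r2: IF@1 ID@2 stall=0 (-) EX@3 MEM@4 WB@5
I1 sub r4 <- r1,r3: IF@2 ID@3 stall=2 (RAW on I0.r1 (WB@5)) EX@6 MEM@7 WB@8
I2 sub r2 <- r3,r3: IF@3 ID@6 stall=0 (-) EX@7 MEM@8 WB@9
I3 ld r4 <- r2: IF@6 ID@7 stall=2 (RAW on I2.r2 (WB@9)) EX@10 MEM@11 WB@12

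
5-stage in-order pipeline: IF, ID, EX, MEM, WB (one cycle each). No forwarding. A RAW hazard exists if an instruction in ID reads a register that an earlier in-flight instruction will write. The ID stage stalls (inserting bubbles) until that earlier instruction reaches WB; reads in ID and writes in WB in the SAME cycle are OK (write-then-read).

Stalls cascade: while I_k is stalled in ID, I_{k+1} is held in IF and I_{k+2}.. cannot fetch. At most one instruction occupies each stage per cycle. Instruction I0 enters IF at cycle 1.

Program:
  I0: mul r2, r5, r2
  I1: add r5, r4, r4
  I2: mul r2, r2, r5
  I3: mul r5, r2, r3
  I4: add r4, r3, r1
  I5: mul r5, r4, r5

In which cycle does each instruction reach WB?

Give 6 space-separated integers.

Answer: 5 6 9 12 13 16

Derivation:
I0 mul r2 <- r5,r2: IF@1 ID@2 stall=0 (-) EX@3 MEM@4 WB@5
I1 add r5 <- r4,r4: IF@2 ID@3 stall=0 (-) EX@4 MEM@5 WB@6
I2 mul r2 <- r2,r5: IF@3 ID@4 stall=2 (RAW on I1.r5 (WB@6)) EX@7 MEM@8 WB@9
I3 mul r5 <- r2,r3: IF@4 ID@7 stall=2 (RAW on I2.r2 (WB@9)) EX@10 MEM@11 WB@12
I4 add r4 <- r3,r1: IF@7 ID@10 stall=0 (-) EX@11 MEM@12 WB@13
I5 mul r5 <- r4,r5: IF@10 ID@11 stall=2 (RAW on I4.r4 (WB@13)) EX@14 MEM@15 WB@16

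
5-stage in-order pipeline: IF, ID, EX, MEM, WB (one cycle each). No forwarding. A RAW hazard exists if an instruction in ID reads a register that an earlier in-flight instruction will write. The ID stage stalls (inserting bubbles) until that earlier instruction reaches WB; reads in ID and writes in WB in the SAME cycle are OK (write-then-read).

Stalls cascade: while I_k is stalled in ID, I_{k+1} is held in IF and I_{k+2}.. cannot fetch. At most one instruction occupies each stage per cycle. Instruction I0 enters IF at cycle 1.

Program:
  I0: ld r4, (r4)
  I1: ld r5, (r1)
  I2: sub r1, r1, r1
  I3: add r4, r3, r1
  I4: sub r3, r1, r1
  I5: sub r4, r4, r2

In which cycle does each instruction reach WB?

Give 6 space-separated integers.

I0 ld r4 <- r4: IF@1 ID@2 stall=0 (-) EX@3 MEM@4 WB@5
I1 ld r5 <- r1: IF@2 ID@3 stall=0 (-) EX@4 MEM@5 WB@6
I2 sub r1 <- r1,r1: IF@3 ID@4 stall=0 (-) EX@5 MEM@6 WB@7
I3 add r4 <- r3,r1: IF@4 ID@5 stall=2 (RAW on I2.r1 (WB@7)) EX@8 MEM@9 WB@10
I4 sub r3 <- r1,r1: IF@5 ID@8 stall=0 (-) EX@9 MEM@10 WB@11
I5 sub r4 <- r4,r2: IF@8 ID@9 stall=1 (RAW on I3.r4 (WB@10)) EX@11 MEM@12 WB@13

Answer: 5 6 7 10 11 13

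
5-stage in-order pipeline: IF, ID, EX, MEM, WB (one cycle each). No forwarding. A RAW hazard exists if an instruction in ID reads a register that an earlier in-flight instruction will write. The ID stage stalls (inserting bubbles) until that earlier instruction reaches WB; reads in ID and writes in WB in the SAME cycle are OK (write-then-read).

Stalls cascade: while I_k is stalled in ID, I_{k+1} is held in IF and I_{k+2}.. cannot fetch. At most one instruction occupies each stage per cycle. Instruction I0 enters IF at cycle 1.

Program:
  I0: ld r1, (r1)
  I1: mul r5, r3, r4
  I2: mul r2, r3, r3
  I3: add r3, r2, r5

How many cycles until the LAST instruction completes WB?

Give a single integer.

I0 ld r1 <- r1: IF@1 ID@2 stall=0 (-) EX@3 MEM@4 WB@5
I1 mul r5 <- r3,r4: IF@2 ID@3 stall=0 (-) EX@4 MEM@5 WB@6
I2 mul r2 <- r3,r3: IF@3 ID@4 stall=0 (-) EX@5 MEM@6 WB@7
I3 add r3 <- r2,r5: IF@4 ID@5 stall=2 (RAW on I2.r2 (WB@7)) EX@8 MEM@9 WB@10

Answer: 10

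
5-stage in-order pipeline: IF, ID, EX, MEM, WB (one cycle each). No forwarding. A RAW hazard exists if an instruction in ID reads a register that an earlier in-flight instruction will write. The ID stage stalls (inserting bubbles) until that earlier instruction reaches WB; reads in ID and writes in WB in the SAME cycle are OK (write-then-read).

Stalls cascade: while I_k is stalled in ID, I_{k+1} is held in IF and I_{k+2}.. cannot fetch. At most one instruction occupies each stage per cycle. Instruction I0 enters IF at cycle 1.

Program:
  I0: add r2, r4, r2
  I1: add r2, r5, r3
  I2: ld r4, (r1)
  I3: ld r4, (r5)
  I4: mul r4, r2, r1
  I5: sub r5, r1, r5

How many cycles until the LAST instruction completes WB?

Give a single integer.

I0 add r2 <- r4,r2: IF@1 ID@2 stall=0 (-) EX@3 MEM@4 WB@5
I1 add r2 <- r5,r3: IF@2 ID@3 stall=0 (-) EX@4 MEM@5 WB@6
I2 ld r4 <- r1: IF@3 ID@4 stall=0 (-) EX@5 MEM@6 WB@7
I3 ld r4 <- r5: IF@4 ID@5 stall=0 (-) EX@6 MEM@7 WB@8
I4 mul r4 <- r2,r1: IF@5 ID@6 stall=0 (-) EX@7 MEM@8 WB@9
I5 sub r5 <- r1,r5: IF@6 ID@7 stall=0 (-) EX@8 MEM@9 WB@10

Answer: 10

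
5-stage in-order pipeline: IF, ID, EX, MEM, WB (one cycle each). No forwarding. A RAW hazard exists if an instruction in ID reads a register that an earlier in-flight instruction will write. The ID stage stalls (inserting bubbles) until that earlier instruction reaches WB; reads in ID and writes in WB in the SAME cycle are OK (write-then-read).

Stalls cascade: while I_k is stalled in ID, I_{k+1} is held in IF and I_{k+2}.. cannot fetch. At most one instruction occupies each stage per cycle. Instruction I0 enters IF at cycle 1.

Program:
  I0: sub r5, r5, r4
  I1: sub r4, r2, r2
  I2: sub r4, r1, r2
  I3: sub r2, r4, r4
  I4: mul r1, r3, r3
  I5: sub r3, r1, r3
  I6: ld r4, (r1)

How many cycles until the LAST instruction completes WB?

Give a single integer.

I0 sub r5 <- r5,r4: IF@1 ID@2 stall=0 (-) EX@3 MEM@4 WB@5
I1 sub r4 <- r2,r2: IF@2 ID@3 stall=0 (-) EX@4 MEM@5 WB@6
I2 sub r4 <- r1,r2: IF@3 ID@4 stall=0 (-) EX@5 MEM@6 WB@7
I3 sub r2 <- r4,r4: IF@4 ID@5 stall=2 (RAW on I2.r4 (WB@7)) EX@8 MEM@9 WB@10
I4 mul r1 <- r3,r3: IF@5 ID@8 stall=0 (-) EX@9 MEM@10 WB@11
I5 sub r3 <- r1,r3: IF@8 ID@9 stall=2 (RAW on I4.r1 (WB@11)) EX@12 MEM@13 WB@14
I6 ld r4 <- r1: IF@9 ID@12 stall=0 (-) EX@13 MEM@14 WB@15

Answer: 15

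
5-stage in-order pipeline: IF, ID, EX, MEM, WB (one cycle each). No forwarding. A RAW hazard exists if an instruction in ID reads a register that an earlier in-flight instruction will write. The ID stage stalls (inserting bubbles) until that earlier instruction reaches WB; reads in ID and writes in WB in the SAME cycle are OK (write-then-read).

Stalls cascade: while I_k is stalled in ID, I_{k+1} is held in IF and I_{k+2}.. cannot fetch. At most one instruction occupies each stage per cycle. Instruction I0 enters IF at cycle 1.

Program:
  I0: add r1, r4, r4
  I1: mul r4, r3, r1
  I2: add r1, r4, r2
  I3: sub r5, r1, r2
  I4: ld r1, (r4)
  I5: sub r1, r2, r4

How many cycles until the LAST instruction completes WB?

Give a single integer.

I0 add r1 <- r4,r4: IF@1 ID@2 stall=0 (-) EX@3 MEM@4 WB@5
I1 mul r4 <- r3,r1: IF@2 ID@3 stall=2 (RAW on I0.r1 (WB@5)) EX@6 MEM@7 WB@8
I2 add r1 <- r4,r2: IF@3 ID@6 stall=2 (RAW on I1.r4 (WB@8)) EX@9 MEM@10 WB@11
I3 sub r5 <- r1,r2: IF@6 ID@9 stall=2 (RAW on I2.r1 (WB@11)) EX@12 MEM@13 WB@14
I4 ld r1 <- r4: IF@9 ID@12 stall=0 (-) EX@13 MEM@14 WB@15
I5 sub r1 <- r2,r4: IF@12 ID@13 stall=0 (-) EX@14 MEM@15 WB@16

Answer: 16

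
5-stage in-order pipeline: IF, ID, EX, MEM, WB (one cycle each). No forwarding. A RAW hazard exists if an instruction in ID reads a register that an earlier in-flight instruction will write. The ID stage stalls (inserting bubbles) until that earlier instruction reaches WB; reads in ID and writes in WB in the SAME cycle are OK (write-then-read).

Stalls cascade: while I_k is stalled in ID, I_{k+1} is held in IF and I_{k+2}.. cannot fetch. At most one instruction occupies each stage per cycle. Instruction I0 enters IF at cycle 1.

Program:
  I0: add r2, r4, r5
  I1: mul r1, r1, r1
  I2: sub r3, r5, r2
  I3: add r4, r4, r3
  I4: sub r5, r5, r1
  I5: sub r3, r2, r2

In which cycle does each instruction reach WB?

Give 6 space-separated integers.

Answer: 5 6 8 11 12 13

Derivation:
I0 add r2 <- r4,r5: IF@1 ID@2 stall=0 (-) EX@3 MEM@4 WB@5
I1 mul r1 <- r1,r1: IF@2 ID@3 stall=0 (-) EX@4 MEM@5 WB@6
I2 sub r3 <- r5,r2: IF@3 ID@4 stall=1 (RAW on I0.r2 (WB@5)) EX@6 MEM@7 WB@8
I3 add r4 <- r4,r3: IF@4 ID@6 stall=2 (RAW on I2.r3 (WB@8)) EX@9 MEM@10 WB@11
I4 sub r5 <- r5,r1: IF@6 ID@9 stall=0 (-) EX@10 MEM@11 WB@12
I5 sub r3 <- r2,r2: IF@9 ID@10 stall=0 (-) EX@11 MEM@12 WB@13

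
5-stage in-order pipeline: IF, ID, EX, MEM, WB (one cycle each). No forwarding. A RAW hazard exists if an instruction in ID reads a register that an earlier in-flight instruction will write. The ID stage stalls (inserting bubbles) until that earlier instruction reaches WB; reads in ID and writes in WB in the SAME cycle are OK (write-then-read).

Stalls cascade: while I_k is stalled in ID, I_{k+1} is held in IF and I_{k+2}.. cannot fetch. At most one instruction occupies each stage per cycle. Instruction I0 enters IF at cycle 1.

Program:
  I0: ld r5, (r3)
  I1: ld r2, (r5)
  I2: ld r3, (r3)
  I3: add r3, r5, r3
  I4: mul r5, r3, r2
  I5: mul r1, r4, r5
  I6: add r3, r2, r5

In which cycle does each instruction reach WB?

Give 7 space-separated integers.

Answer: 5 8 9 12 15 18 19

Derivation:
I0 ld r5 <- r3: IF@1 ID@2 stall=0 (-) EX@3 MEM@4 WB@5
I1 ld r2 <- r5: IF@2 ID@3 stall=2 (RAW on I0.r5 (WB@5)) EX@6 MEM@7 WB@8
I2 ld r3 <- r3: IF@3 ID@6 stall=0 (-) EX@7 MEM@8 WB@9
I3 add r3 <- r5,r3: IF@6 ID@7 stall=2 (RAW on I2.r3 (WB@9)) EX@10 MEM@11 WB@12
I4 mul r5 <- r3,r2: IF@7 ID@10 stall=2 (RAW on I3.r3 (WB@12)) EX@13 MEM@14 WB@15
I5 mul r1 <- r4,r5: IF@10 ID@13 stall=2 (RAW on I4.r5 (WB@15)) EX@16 MEM@17 WB@18
I6 add r3 <- r2,r5: IF@13 ID@16 stall=0 (-) EX@17 MEM@18 WB@19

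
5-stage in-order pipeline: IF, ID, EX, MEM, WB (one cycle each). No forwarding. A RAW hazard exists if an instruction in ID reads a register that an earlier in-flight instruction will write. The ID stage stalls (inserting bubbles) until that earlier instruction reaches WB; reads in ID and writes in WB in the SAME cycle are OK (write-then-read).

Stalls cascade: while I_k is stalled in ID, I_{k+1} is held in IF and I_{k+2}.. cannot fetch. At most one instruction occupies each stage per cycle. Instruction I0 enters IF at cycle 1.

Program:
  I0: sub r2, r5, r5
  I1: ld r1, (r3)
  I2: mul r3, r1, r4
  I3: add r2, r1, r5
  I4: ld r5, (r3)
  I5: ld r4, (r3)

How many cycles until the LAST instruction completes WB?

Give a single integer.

I0 sub r2 <- r5,r5: IF@1 ID@2 stall=0 (-) EX@3 MEM@4 WB@5
I1 ld r1 <- r3: IF@2 ID@3 stall=0 (-) EX@4 MEM@5 WB@6
I2 mul r3 <- r1,r4: IF@3 ID@4 stall=2 (RAW on I1.r1 (WB@6)) EX@7 MEM@8 WB@9
I3 add r2 <- r1,r5: IF@4 ID@7 stall=0 (-) EX@8 MEM@9 WB@10
I4 ld r5 <- r3: IF@7 ID@8 stall=1 (RAW on I2.r3 (WB@9)) EX@10 MEM@11 WB@12
I5 ld r4 <- r3: IF@8 ID@10 stall=0 (-) EX@11 MEM@12 WB@13

Answer: 13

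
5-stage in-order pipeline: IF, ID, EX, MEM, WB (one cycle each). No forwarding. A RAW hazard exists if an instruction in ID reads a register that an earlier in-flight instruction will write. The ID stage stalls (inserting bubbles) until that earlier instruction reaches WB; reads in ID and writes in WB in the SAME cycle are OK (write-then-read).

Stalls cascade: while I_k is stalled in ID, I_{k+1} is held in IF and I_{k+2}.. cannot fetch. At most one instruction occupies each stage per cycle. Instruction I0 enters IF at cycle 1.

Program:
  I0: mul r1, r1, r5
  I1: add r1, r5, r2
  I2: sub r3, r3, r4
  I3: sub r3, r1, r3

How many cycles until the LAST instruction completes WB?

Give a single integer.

I0 mul r1 <- r1,r5: IF@1 ID@2 stall=0 (-) EX@3 MEM@4 WB@5
I1 add r1 <- r5,r2: IF@2 ID@3 stall=0 (-) EX@4 MEM@5 WB@6
I2 sub r3 <- r3,r4: IF@3 ID@4 stall=0 (-) EX@5 MEM@6 WB@7
I3 sub r3 <- r1,r3: IF@4 ID@5 stall=2 (RAW on I2.r3 (WB@7)) EX@8 MEM@9 WB@10

Answer: 10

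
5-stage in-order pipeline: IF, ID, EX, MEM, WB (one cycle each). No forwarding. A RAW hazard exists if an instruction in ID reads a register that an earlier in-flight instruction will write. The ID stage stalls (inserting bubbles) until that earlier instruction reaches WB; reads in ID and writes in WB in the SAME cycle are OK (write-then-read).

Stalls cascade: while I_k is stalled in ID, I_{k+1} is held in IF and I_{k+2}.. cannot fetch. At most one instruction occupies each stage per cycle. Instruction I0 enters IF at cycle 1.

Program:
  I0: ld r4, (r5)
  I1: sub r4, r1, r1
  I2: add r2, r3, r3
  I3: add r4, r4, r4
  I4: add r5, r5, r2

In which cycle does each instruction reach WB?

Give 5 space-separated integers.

I0 ld r4 <- r5: IF@1 ID@2 stall=0 (-) EX@3 MEM@4 WB@5
I1 sub r4 <- r1,r1: IF@2 ID@3 stall=0 (-) EX@4 MEM@5 WB@6
I2 add r2 <- r3,r3: IF@3 ID@4 stall=0 (-) EX@5 MEM@6 WB@7
I3 add r4 <- r4,r4: IF@4 ID@5 stall=1 (RAW on I1.r4 (WB@6)) EX@7 MEM@8 WB@9
I4 add r5 <- r5,r2: IF@5 ID@7 stall=0 (-) EX@8 MEM@9 WB@10

Answer: 5 6 7 9 10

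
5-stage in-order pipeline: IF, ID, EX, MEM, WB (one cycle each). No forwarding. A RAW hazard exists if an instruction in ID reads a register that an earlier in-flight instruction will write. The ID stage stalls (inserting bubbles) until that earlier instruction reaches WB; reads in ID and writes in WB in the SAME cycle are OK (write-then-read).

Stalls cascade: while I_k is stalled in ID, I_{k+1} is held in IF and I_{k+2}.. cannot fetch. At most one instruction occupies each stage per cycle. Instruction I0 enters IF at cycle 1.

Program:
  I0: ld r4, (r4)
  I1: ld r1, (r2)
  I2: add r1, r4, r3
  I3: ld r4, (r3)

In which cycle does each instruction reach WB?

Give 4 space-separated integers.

Answer: 5 6 8 9

Derivation:
I0 ld r4 <- r4: IF@1 ID@2 stall=0 (-) EX@3 MEM@4 WB@5
I1 ld r1 <- r2: IF@2 ID@3 stall=0 (-) EX@4 MEM@5 WB@6
I2 add r1 <- r4,r3: IF@3 ID@4 stall=1 (RAW on I0.r4 (WB@5)) EX@6 MEM@7 WB@8
I3 ld r4 <- r3: IF@4 ID@6 stall=0 (-) EX@7 MEM@8 WB@9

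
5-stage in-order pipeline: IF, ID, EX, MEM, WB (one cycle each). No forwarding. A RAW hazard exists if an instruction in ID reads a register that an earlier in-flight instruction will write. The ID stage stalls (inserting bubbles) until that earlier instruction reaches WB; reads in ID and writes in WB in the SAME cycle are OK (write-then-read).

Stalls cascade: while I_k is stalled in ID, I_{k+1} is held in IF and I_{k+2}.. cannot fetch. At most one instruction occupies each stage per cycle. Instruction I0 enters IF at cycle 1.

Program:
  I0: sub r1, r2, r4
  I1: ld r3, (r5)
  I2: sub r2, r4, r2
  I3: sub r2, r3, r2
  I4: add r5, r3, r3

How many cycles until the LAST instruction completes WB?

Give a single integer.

I0 sub r1 <- r2,r4: IF@1 ID@2 stall=0 (-) EX@3 MEM@4 WB@5
I1 ld r3 <- r5: IF@2 ID@3 stall=0 (-) EX@4 MEM@5 WB@6
I2 sub r2 <- r4,r2: IF@3 ID@4 stall=0 (-) EX@5 MEM@6 WB@7
I3 sub r2 <- r3,r2: IF@4 ID@5 stall=2 (RAW on I2.r2 (WB@7)) EX@8 MEM@9 WB@10
I4 add r5 <- r3,r3: IF@5 ID@8 stall=0 (-) EX@9 MEM@10 WB@11

Answer: 11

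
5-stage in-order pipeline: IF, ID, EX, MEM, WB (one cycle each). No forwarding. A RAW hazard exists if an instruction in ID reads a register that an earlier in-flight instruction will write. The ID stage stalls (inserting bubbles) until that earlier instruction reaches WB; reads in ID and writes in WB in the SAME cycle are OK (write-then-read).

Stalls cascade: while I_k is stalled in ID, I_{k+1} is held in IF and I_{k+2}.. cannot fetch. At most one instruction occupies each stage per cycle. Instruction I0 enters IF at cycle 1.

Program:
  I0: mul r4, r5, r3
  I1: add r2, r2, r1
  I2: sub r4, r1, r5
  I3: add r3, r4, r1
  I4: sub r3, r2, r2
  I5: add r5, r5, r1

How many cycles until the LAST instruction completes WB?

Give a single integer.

I0 mul r4 <- r5,r3: IF@1 ID@2 stall=0 (-) EX@3 MEM@4 WB@5
I1 add r2 <- r2,r1: IF@2 ID@3 stall=0 (-) EX@4 MEM@5 WB@6
I2 sub r4 <- r1,r5: IF@3 ID@4 stall=0 (-) EX@5 MEM@6 WB@7
I3 add r3 <- r4,r1: IF@4 ID@5 stall=2 (RAW on I2.r4 (WB@7)) EX@8 MEM@9 WB@10
I4 sub r3 <- r2,r2: IF@5 ID@8 stall=0 (-) EX@9 MEM@10 WB@11
I5 add r5 <- r5,r1: IF@8 ID@9 stall=0 (-) EX@10 MEM@11 WB@12

Answer: 12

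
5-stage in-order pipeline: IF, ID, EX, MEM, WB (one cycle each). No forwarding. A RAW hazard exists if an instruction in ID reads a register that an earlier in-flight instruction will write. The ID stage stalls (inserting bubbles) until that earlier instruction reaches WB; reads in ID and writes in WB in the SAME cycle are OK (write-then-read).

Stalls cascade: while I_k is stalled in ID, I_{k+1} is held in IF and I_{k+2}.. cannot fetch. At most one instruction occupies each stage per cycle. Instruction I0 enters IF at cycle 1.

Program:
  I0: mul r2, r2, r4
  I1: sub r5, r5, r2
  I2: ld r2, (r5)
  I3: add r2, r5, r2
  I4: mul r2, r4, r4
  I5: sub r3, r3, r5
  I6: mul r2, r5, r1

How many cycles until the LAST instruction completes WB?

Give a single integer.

Answer: 17

Derivation:
I0 mul r2 <- r2,r4: IF@1 ID@2 stall=0 (-) EX@3 MEM@4 WB@5
I1 sub r5 <- r5,r2: IF@2 ID@3 stall=2 (RAW on I0.r2 (WB@5)) EX@6 MEM@7 WB@8
I2 ld r2 <- r5: IF@3 ID@6 stall=2 (RAW on I1.r5 (WB@8)) EX@9 MEM@10 WB@11
I3 add r2 <- r5,r2: IF@6 ID@9 stall=2 (RAW on I2.r2 (WB@11)) EX@12 MEM@13 WB@14
I4 mul r2 <- r4,r4: IF@9 ID@12 stall=0 (-) EX@13 MEM@14 WB@15
I5 sub r3 <- r3,r5: IF@12 ID@13 stall=0 (-) EX@14 MEM@15 WB@16
I6 mul r2 <- r5,r1: IF@13 ID@14 stall=0 (-) EX@15 MEM@16 WB@17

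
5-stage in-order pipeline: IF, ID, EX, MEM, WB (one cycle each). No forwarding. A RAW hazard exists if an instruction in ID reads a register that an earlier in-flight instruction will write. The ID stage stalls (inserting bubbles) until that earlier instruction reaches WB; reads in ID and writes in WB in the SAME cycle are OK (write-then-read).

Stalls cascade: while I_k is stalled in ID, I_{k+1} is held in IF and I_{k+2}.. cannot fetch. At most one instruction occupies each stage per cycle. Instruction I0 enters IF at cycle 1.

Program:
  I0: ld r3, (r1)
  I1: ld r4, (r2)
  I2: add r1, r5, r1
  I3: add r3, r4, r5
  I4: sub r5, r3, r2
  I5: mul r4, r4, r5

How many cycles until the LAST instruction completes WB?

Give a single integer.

Answer: 15

Derivation:
I0 ld r3 <- r1: IF@1 ID@2 stall=0 (-) EX@3 MEM@4 WB@5
I1 ld r4 <- r2: IF@2 ID@3 stall=0 (-) EX@4 MEM@5 WB@6
I2 add r1 <- r5,r1: IF@3 ID@4 stall=0 (-) EX@5 MEM@6 WB@7
I3 add r3 <- r4,r5: IF@4 ID@5 stall=1 (RAW on I1.r4 (WB@6)) EX@7 MEM@8 WB@9
I4 sub r5 <- r3,r2: IF@5 ID@7 stall=2 (RAW on I3.r3 (WB@9)) EX@10 MEM@11 WB@12
I5 mul r4 <- r4,r5: IF@7 ID@10 stall=2 (RAW on I4.r5 (WB@12)) EX@13 MEM@14 WB@15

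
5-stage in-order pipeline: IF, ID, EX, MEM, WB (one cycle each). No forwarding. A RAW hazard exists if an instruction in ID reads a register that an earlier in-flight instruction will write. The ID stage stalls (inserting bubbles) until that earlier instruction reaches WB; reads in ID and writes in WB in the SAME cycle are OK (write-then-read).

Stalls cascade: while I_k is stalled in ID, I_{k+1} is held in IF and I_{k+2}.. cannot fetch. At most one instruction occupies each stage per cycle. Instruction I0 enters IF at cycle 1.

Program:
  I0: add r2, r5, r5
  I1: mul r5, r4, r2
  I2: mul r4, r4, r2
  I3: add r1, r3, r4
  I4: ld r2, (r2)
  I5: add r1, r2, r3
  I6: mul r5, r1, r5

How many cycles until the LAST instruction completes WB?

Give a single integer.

Answer: 19

Derivation:
I0 add r2 <- r5,r5: IF@1 ID@2 stall=0 (-) EX@3 MEM@4 WB@5
I1 mul r5 <- r4,r2: IF@2 ID@3 stall=2 (RAW on I0.r2 (WB@5)) EX@6 MEM@7 WB@8
I2 mul r4 <- r4,r2: IF@3 ID@6 stall=0 (-) EX@7 MEM@8 WB@9
I3 add r1 <- r3,r4: IF@6 ID@7 stall=2 (RAW on I2.r4 (WB@9)) EX@10 MEM@11 WB@12
I4 ld r2 <- r2: IF@7 ID@10 stall=0 (-) EX@11 MEM@12 WB@13
I5 add r1 <- r2,r3: IF@10 ID@11 stall=2 (RAW on I4.r2 (WB@13)) EX@14 MEM@15 WB@16
I6 mul r5 <- r1,r5: IF@11 ID@14 stall=2 (RAW on I5.r1 (WB@16)) EX@17 MEM@18 WB@19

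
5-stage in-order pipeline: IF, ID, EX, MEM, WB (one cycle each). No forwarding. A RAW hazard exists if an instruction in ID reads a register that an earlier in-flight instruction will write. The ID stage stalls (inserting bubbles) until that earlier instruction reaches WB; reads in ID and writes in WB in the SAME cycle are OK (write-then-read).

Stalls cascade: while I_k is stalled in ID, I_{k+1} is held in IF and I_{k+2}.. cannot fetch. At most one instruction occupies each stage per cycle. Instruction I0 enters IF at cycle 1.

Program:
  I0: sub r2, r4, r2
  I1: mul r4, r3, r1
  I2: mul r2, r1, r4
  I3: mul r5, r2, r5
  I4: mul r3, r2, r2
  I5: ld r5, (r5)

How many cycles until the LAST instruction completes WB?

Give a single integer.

Answer: 15

Derivation:
I0 sub r2 <- r4,r2: IF@1 ID@2 stall=0 (-) EX@3 MEM@4 WB@5
I1 mul r4 <- r3,r1: IF@2 ID@3 stall=0 (-) EX@4 MEM@5 WB@6
I2 mul r2 <- r1,r4: IF@3 ID@4 stall=2 (RAW on I1.r4 (WB@6)) EX@7 MEM@8 WB@9
I3 mul r5 <- r2,r5: IF@4 ID@7 stall=2 (RAW on I2.r2 (WB@9)) EX@10 MEM@11 WB@12
I4 mul r3 <- r2,r2: IF@7 ID@10 stall=0 (-) EX@11 MEM@12 WB@13
I5 ld r5 <- r5: IF@10 ID@11 stall=1 (RAW on I3.r5 (WB@12)) EX@13 MEM@14 WB@15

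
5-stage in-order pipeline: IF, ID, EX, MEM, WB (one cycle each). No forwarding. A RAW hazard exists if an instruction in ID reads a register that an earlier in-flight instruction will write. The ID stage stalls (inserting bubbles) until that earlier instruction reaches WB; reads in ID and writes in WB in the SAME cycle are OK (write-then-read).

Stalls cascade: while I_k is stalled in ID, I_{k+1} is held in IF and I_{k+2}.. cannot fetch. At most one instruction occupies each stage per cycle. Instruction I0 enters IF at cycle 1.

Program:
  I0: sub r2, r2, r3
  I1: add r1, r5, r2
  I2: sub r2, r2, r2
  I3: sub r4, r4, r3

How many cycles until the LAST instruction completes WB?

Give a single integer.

I0 sub r2 <- r2,r3: IF@1 ID@2 stall=0 (-) EX@3 MEM@4 WB@5
I1 add r1 <- r5,r2: IF@2 ID@3 stall=2 (RAW on I0.r2 (WB@5)) EX@6 MEM@7 WB@8
I2 sub r2 <- r2,r2: IF@3 ID@6 stall=0 (-) EX@7 MEM@8 WB@9
I3 sub r4 <- r4,r3: IF@6 ID@7 stall=0 (-) EX@8 MEM@9 WB@10

Answer: 10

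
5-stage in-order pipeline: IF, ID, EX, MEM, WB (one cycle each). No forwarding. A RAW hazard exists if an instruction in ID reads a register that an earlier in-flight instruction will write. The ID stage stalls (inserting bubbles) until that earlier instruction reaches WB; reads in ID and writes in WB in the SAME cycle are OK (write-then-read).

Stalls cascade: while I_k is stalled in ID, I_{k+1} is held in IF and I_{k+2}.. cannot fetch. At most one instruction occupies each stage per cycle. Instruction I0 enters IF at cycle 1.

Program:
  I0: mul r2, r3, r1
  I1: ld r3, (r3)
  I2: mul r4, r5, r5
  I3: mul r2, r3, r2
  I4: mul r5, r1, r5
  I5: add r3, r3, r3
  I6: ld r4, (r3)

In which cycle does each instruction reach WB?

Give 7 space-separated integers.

I0 mul r2 <- r3,r1: IF@1 ID@2 stall=0 (-) EX@3 MEM@4 WB@5
I1 ld r3 <- r3: IF@2 ID@3 stall=0 (-) EX@4 MEM@5 WB@6
I2 mul r4 <- r5,r5: IF@3 ID@4 stall=0 (-) EX@5 MEM@6 WB@7
I3 mul r2 <- r3,r2: IF@4 ID@5 stall=1 (RAW on I1.r3 (WB@6)) EX@7 MEM@8 WB@9
I4 mul r5 <- r1,r5: IF@5 ID@7 stall=0 (-) EX@8 MEM@9 WB@10
I5 add r3 <- r3,r3: IF@7 ID@8 stall=0 (-) EX@9 MEM@10 WB@11
I6 ld r4 <- r3: IF@8 ID@9 stall=2 (RAW on I5.r3 (WB@11)) EX@12 MEM@13 WB@14

Answer: 5 6 7 9 10 11 14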